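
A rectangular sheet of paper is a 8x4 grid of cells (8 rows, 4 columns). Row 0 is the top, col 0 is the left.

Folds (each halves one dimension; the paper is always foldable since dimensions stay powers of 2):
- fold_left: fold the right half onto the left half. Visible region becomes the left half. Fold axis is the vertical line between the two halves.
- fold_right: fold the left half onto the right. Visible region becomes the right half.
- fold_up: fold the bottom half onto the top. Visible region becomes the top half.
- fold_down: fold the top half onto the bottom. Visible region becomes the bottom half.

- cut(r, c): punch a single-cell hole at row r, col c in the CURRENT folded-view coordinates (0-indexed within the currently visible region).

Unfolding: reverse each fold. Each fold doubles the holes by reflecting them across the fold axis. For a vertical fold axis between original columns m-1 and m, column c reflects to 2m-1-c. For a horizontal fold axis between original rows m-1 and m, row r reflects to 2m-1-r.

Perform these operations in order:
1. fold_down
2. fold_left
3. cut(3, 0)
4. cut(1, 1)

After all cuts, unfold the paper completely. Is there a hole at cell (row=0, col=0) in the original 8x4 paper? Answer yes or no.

Answer: yes

Derivation:
Op 1 fold_down: fold axis h@4; visible region now rows[4,8) x cols[0,4) = 4x4
Op 2 fold_left: fold axis v@2; visible region now rows[4,8) x cols[0,2) = 4x2
Op 3 cut(3, 0): punch at orig (7,0); cuts so far [(7, 0)]; region rows[4,8) x cols[0,2) = 4x2
Op 4 cut(1, 1): punch at orig (5,1); cuts so far [(5, 1), (7, 0)]; region rows[4,8) x cols[0,2) = 4x2
Unfold 1 (reflect across v@2): 4 holes -> [(5, 1), (5, 2), (7, 0), (7, 3)]
Unfold 2 (reflect across h@4): 8 holes -> [(0, 0), (0, 3), (2, 1), (2, 2), (5, 1), (5, 2), (7, 0), (7, 3)]
Holes: [(0, 0), (0, 3), (2, 1), (2, 2), (5, 1), (5, 2), (7, 0), (7, 3)]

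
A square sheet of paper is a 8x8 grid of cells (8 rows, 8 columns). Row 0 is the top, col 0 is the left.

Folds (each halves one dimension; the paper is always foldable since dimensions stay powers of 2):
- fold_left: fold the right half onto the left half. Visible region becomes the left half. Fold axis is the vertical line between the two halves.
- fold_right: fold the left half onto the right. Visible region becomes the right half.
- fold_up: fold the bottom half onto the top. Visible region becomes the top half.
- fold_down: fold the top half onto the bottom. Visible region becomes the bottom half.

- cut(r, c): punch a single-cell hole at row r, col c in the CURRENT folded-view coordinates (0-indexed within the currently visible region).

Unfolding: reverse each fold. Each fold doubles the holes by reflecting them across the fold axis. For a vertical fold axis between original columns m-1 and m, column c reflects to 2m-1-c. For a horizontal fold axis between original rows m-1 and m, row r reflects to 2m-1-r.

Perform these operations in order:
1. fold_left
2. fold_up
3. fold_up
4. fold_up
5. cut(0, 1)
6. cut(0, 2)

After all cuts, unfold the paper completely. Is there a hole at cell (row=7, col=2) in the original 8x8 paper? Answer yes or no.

Answer: yes

Derivation:
Op 1 fold_left: fold axis v@4; visible region now rows[0,8) x cols[0,4) = 8x4
Op 2 fold_up: fold axis h@4; visible region now rows[0,4) x cols[0,4) = 4x4
Op 3 fold_up: fold axis h@2; visible region now rows[0,2) x cols[0,4) = 2x4
Op 4 fold_up: fold axis h@1; visible region now rows[0,1) x cols[0,4) = 1x4
Op 5 cut(0, 1): punch at orig (0,1); cuts so far [(0, 1)]; region rows[0,1) x cols[0,4) = 1x4
Op 6 cut(0, 2): punch at orig (0,2); cuts so far [(0, 1), (0, 2)]; region rows[0,1) x cols[0,4) = 1x4
Unfold 1 (reflect across h@1): 4 holes -> [(0, 1), (0, 2), (1, 1), (1, 2)]
Unfold 2 (reflect across h@2): 8 holes -> [(0, 1), (0, 2), (1, 1), (1, 2), (2, 1), (2, 2), (3, 1), (3, 2)]
Unfold 3 (reflect across h@4): 16 holes -> [(0, 1), (0, 2), (1, 1), (1, 2), (2, 1), (2, 2), (3, 1), (3, 2), (4, 1), (4, 2), (5, 1), (5, 2), (6, 1), (6, 2), (7, 1), (7, 2)]
Unfold 4 (reflect across v@4): 32 holes -> [(0, 1), (0, 2), (0, 5), (0, 6), (1, 1), (1, 2), (1, 5), (1, 6), (2, 1), (2, 2), (2, 5), (2, 6), (3, 1), (3, 2), (3, 5), (3, 6), (4, 1), (4, 2), (4, 5), (4, 6), (5, 1), (5, 2), (5, 5), (5, 6), (6, 1), (6, 2), (6, 5), (6, 6), (7, 1), (7, 2), (7, 5), (7, 6)]
Holes: [(0, 1), (0, 2), (0, 5), (0, 6), (1, 1), (1, 2), (1, 5), (1, 6), (2, 1), (2, 2), (2, 5), (2, 6), (3, 1), (3, 2), (3, 5), (3, 6), (4, 1), (4, 2), (4, 5), (4, 6), (5, 1), (5, 2), (5, 5), (5, 6), (6, 1), (6, 2), (6, 5), (6, 6), (7, 1), (7, 2), (7, 5), (7, 6)]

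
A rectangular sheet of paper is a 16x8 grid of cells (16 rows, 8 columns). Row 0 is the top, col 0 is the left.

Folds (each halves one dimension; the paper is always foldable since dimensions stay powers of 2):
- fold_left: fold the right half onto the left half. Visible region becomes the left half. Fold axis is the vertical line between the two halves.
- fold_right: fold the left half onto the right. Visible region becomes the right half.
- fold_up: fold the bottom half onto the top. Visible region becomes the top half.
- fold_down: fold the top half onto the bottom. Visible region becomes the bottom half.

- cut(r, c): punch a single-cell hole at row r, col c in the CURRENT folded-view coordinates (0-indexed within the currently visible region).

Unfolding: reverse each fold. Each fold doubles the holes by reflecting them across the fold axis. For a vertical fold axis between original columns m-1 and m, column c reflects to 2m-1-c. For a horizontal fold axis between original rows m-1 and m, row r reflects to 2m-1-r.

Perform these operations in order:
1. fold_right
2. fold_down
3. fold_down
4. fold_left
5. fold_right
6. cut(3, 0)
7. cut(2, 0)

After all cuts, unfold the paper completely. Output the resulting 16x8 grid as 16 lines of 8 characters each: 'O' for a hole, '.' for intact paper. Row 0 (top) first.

Answer: OOOOOOOO
OOOOOOOO
........
........
........
........
OOOOOOOO
OOOOOOOO
OOOOOOOO
OOOOOOOO
........
........
........
........
OOOOOOOO
OOOOOOOO

Derivation:
Op 1 fold_right: fold axis v@4; visible region now rows[0,16) x cols[4,8) = 16x4
Op 2 fold_down: fold axis h@8; visible region now rows[8,16) x cols[4,8) = 8x4
Op 3 fold_down: fold axis h@12; visible region now rows[12,16) x cols[4,8) = 4x4
Op 4 fold_left: fold axis v@6; visible region now rows[12,16) x cols[4,6) = 4x2
Op 5 fold_right: fold axis v@5; visible region now rows[12,16) x cols[5,6) = 4x1
Op 6 cut(3, 0): punch at orig (15,5); cuts so far [(15, 5)]; region rows[12,16) x cols[5,6) = 4x1
Op 7 cut(2, 0): punch at orig (14,5); cuts so far [(14, 5), (15, 5)]; region rows[12,16) x cols[5,6) = 4x1
Unfold 1 (reflect across v@5): 4 holes -> [(14, 4), (14, 5), (15, 4), (15, 5)]
Unfold 2 (reflect across v@6): 8 holes -> [(14, 4), (14, 5), (14, 6), (14, 7), (15, 4), (15, 5), (15, 6), (15, 7)]
Unfold 3 (reflect across h@12): 16 holes -> [(8, 4), (8, 5), (8, 6), (8, 7), (9, 4), (9, 5), (9, 6), (9, 7), (14, 4), (14, 5), (14, 6), (14, 7), (15, 4), (15, 5), (15, 6), (15, 7)]
Unfold 4 (reflect across h@8): 32 holes -> [(0, 4), (0, 5), (0, 6), (0, 7), (1, 4), (1, 5), (1, 6), (1, 7), (6, 4), (6, 5), (6, 6), (6, 7), (7, 4), (7, 5), (7, 6), (7, 7), (8, 4), (8, 5), (8, 6), (8, 7), (9, 4), (9, 5), (9, 6), (9, 7), (14, 4), (14, 5), (14, 6), (14, 7), (15, 4), (15, 5), (15, 6), (15, 7)]
Unfold 5 (reflect across v@4): 64 holes -> [(0, 0), (0, 1), (0, 2), (0, 3), (0, 4), (0, 5), (0, 6), (0, 7), (1, 0), (1, 1), (1, 2), (1, 3), (1, 4), (1, 5), (1, 6), (1, 7), (6, 0), (6, 1), (6, 2), (6, 3), (6, 4), (6, 5), (6, 6), (6, 7), (7, 0), (7, 1), (7, 2), (7, 3), (7, 4), (7, 5), (7, 6), (7, 7), (8, 0), (8, 1), (8, 2), (8, 3), (8, 4), (8, 5), (8, 6), (8, 7), (9, 0), (9, 1), (9, 2), (9, 3), (9, 4), (9, 5), (9, 6), (9, 7), (14, 0), (14, 1), (14, 2), (14, 3), (14, 4), (14, 5), (14, 6), (14, 7), (15, 0), (15, 1), (15, 2), (15, 3), (15, 4), (15, 5), (15, 6), (15, 7)]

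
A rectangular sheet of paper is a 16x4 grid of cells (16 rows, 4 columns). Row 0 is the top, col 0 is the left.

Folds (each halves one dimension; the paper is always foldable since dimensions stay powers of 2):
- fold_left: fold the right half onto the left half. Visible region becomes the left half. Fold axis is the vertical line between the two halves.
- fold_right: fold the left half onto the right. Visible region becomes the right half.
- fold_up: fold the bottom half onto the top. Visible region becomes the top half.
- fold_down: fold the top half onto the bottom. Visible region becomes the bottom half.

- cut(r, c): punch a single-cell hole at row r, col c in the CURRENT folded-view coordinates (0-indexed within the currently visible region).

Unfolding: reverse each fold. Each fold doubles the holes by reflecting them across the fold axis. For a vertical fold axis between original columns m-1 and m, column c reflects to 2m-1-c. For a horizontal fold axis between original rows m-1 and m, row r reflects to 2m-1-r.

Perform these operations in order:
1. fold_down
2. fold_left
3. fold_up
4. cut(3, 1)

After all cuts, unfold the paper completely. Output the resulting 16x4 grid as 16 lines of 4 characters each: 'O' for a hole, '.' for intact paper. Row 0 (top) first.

Op 1 fold_down: fold axis h@8; visible region now rows[8,16) x cols[0,4) = 8x4
Op 2 fold_left: fold axis v@2; visible region now rows[8,16) x cols[0,2) = 8x2
Op 3 fold_up: fold axis h@12; visible region now rows[8,12) x cols[0,2) = 4x2
Op 4 cut(3, 1): punch at orig (11,1); cuts so far [(11, 1)]; region rows[8,12) x cols[0,2) = 4x2
Unfold 1 (reflect across h@12): 2 holes -> [(11, 1), (12, 1)]
Unfold 2 (reflect across v@2): 4 holes -> [(11, 1), (11, 2), (12, 1), (12, 2)]
Unfold 3 (reflect across h@8): 8 holes -> [(3, 1), (3, 2), (4, 1), (4, 2), (11, 1), (11, 2), (12, 1), (12, 2)]

Answer: ....
....
....
.OO.
.OO.
....
....
....
....
....
....
.OO.
.OO.
....
....
....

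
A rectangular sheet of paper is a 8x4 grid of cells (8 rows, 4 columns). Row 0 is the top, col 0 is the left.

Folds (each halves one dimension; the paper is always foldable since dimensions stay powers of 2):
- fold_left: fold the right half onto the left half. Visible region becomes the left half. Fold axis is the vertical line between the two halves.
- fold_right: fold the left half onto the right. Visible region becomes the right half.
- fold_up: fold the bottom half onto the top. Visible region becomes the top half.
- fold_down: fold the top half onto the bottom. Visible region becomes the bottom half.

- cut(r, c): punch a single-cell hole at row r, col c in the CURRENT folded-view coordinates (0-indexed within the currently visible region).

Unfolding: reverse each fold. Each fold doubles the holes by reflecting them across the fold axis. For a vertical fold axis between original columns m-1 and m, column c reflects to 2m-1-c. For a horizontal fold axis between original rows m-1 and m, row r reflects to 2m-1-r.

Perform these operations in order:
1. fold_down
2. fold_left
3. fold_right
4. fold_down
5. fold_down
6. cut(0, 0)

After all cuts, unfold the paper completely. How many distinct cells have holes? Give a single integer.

Op 1 fold_down: fold axis h@4; visible region now rows[4,8) x cols[0,4) = 4x4
Op 2 fold_left: fold axis v@2; visible region now rows[4,8) x cols[0,2) = 4x2
Op 3 fold_right: fold axis v@1; visible region now rows[4,8) x cols[1,2) = 4x1
Op 4 fold_down: fold axis h@6; visible region now rows[6,8) x cols[1,2) = 2x1
Op 5 fold_down: fold axis h@7; visible region now rows[7,8) x cols[1,2) = 1x1
Op 6 cut(0, 0): punch at orig (7,1); cuts so far [(7, 1)]; region rows[7,8) x cols[1,2) = 1x1
Unfold 1 (reflect across h@7): 2 holes -> [(6, 1), (7, 1)]
Unfold 2 (reflect across h@6): 4 holes -> [(4, 1), (5, 1), (6, 1), (7, 1)]
Unfold 3 (reflect across v@1): 8 holes -> [(4, 0), (4, 1), (5, 0), (5, 1), (6, 0), (6, 1), (7, 0), (7, 1)]
Unfold 4 (reflect across v@2): 16 holes -> [(4, 0), (4, 1), (4, 2), (4, 3), (5, 0), (5, 1), (5, 2), (5, 3), (6, 0), (6, 1), (6, 2), (6, 3), (7, 0), (7, 1), (7, 2), (7, 3)]
Unfold 5 (reflect across h@4): 32 holes -> [(0, 0), (0, 1), (0, 2), (0, 3), (1, 0), (1, 1), (1, 2), (1, 3), (2, 0), (2, 1), (2, 2), (2, 3), (3, 0), (3, 1), (3, 2), (3, 3), (4, 0), (4, 1), (4, 2), (4, 3), (5, 0), (5, 1), (5, 2), (5, 3), (6, 0), (6, 1), (6, 2), (6, 3), (7, 0), (7, 1), (7, 2), (7, 3)]

Answer: 32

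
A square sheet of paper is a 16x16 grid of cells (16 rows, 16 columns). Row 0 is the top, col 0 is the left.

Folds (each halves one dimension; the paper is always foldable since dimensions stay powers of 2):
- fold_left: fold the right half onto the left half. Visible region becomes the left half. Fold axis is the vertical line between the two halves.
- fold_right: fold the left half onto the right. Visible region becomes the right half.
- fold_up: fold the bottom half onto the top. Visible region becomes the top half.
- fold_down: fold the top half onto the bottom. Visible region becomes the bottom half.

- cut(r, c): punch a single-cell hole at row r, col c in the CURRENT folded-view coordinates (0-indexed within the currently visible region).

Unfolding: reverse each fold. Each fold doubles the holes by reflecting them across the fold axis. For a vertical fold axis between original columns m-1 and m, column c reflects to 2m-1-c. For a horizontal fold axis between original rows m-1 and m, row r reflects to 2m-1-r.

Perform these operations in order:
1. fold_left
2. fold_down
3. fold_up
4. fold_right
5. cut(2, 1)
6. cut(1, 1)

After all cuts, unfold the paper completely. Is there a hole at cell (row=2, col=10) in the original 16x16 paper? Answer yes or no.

Op 1 fold_left: fold axis v@8; visible region now rows[0,16) x cols[0,8) = 16x8
Op 2 fold_down: fold axis h@8; visible region now rows[8,16) x cols[0,8) = 8x8
Op 3 fold_up: fold axis h@12; visible region now rows[8,12) x cols[0,8) = 4x8
Op 4 fold_right: fold axis v@4; visible region now rows[8,12) x cols[4,8) = 4x4
Op 5 cut(2, 1): punch at orig (10,5); cuts so far [(10, 5)]; region rows[8,12) x cols[4,8) = 4x4
Op 6 cut(1, 1): punch at orig (9,5); cuts so far [(9, 5), (10, 5)]; region rows[8,12) x cols[4,8) = 4x4
Unfold 1 (reflect across v@4): 4 holes -> [(9, 2), (9, 5), (10, 2), (10, 5)]
Unfold 2 (reflect across h@12): 8 holes -> [(9, 2), (9, 5), (10, 2), (10, 5), (13, 2), (13, 5), (14, 2), (14, 5)]
Unfold 3 (reflect across h@8): 16 holes -> [(1, 2), (1, 5), (2, 2), (2, 5), (5, 2), (5, 5), (6, 2), (6, 5), (9, 2), (9, 5), (10, 2), (10, 5), (13, 2), (13, 5), (14, 2), (14, 5)]
Unfold 4 (reflect across v@8): 32 holes -> [(1, 2), (1, 5), (1, 10), (1, 13), (2, 2), (2, 5), (2, 10), (2, 13), (5, 2), (5, 5), (5, 10), (5, 13), (6, 2), (6, 5), (6, 10), (6, 13), (9, 2), (9, 5), (9, 10), (9, 13), (10, 2), (10, 5), (10, 10), (10, 13), (13, 2), (13, 5), (13, 10), (13, 13), (14, 2), (14, 5), (14, 10), (14, 13)]
Holes: [(1, 2), (1, 5), (1, 10), (1, 13), (2, 2), (2, 5), (2, 10), (2, 13), (5, 2), (5, 5), (5, 10), (5, 13), (6, 2), (6, 5), (6, 10), (6, 13), (9, 2), (9, 5), (9, 10), (9, 13), (10, 2), (10, 5), (10, 10), (10, 13), (13, 2), (13, 5), (13, 10), (13, 13), (14, 2), (14, 5), (14, 10), (14, 13)]

Answer: yes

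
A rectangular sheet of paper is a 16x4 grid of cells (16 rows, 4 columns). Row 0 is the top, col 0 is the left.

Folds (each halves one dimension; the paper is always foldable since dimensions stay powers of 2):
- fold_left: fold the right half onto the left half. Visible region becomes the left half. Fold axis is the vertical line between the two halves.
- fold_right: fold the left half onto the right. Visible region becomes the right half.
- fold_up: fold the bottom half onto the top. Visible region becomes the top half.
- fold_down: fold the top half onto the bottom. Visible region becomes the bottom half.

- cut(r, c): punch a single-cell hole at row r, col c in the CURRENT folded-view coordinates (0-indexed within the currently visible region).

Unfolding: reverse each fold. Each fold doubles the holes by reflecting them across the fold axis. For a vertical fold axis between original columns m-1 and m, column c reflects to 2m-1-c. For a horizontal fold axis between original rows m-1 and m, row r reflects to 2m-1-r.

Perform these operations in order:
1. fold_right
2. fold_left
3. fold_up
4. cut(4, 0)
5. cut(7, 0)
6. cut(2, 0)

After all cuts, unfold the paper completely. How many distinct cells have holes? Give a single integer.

Op 1 fold_right: fold axis v@2; visible region now rows[0,16) x cols[2,4) = 16x2
Op 2 fold_left: fold axis v@3; visible region now rows[0,16) x cols[2,3) = 16x1
Op 3 fold_up: fold axis h@8; visible region now rows[0,8) x cols[2,3) = 8x1
Op 4 cut(4, 0): punch at orig (4,2); cuts so far [(4, 2)]; region rows[0,8) x cols[2,3) = 8x1
Op 5 cut(7, 0): punch at orig (7,2); cuts so far [(4, 2), (7, 2)]; region rows[0,8) x cols[2,3) = 8x1
Op 6 cut(2, 0): punch at orig (2,2); cuts so far [(2, 2), (4, 2), (7, 2)]; region rows[0,8) x cols[2,3) = 8x1
Unfold 1 (reflect across h@8): 6 holes -> [(2, 2), (4, 2), (7, 2), (8, 2), (11, 2), (13, 2)]
Unfold 2 (reflect across v@3): 12 holes -> [(2, 2), (2, 3), (4, 2), (4, 3), (7, 2), (7, 3), (8, 2), (8, 3), (11, 2), (11, 3), (13, 2), (13, 3)]
Unfold 3 (reflect across v@2): 24 holes -> [(2, 0), (2, 1), (2, 2), (2, 3), (4, 0), (4, 1), (4, 2), (4, 3), (7, 0), (7, 1), (7, 2), (7, 3), (8, 0), (8, 1), (8, 2), (8, 3), (11, 0), (11, 1), (11, 2), (11, 3), (13, 0), (13, 1), (13, 2), (13, 3)]

Answer: 24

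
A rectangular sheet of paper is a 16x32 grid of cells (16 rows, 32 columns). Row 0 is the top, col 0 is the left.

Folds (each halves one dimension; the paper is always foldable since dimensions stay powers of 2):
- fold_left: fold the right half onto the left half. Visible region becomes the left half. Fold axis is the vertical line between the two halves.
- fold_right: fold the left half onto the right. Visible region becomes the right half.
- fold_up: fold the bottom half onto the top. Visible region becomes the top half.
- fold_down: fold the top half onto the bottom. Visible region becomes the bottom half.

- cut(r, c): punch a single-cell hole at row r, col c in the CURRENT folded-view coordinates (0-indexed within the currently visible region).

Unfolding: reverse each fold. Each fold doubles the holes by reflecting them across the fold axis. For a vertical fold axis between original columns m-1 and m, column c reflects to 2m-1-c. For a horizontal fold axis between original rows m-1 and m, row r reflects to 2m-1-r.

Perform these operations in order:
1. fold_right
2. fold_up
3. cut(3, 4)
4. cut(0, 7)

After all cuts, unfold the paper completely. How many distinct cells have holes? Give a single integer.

Answer: 8

Derivation:
Op 1 fold_right: fold axis v@16; visible region now rows[0,16) x cols[16,32) = 16x16
Op 2 fold_up: fold axis h@8; visible region now rows[0,8) x cols[16,32) = 8x16
Op 3 cut(3, 4): punch at orig (3,20); cuts so far [(3, 20)]; region rows[0,8) x cols[16,32) = 8x16
Op 4 cut(0, 7): punch at orig (0,23); cuts so far [(0, 23), (3, 20)]; region rows[0,8) x cols[16,32) = 8x16
Unfold 1 (reflect across h@8): 4 holes -> [(0, 23), (3, 20), (12, 20), (15, 23)]
Unfold 2 (reflect across v@16): 8 holes -> [(0, 8), (0, 23), (3, 11), (3, 20), (12, 11), (12, 20), (15, 8), (15, 23)]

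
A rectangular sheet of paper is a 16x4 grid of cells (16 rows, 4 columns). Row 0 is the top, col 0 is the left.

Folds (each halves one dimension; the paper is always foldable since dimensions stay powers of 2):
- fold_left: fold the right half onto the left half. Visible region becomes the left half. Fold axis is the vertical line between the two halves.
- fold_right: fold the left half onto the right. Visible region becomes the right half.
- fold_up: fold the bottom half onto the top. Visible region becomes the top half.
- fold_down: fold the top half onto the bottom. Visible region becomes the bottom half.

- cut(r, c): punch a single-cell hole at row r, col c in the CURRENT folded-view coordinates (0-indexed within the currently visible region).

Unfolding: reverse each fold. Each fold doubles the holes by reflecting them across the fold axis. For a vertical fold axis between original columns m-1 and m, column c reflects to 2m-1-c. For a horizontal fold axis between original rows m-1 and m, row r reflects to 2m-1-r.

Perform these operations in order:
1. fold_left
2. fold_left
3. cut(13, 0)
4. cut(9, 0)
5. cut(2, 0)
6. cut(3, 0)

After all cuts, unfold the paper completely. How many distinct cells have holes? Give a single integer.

Op 1 fold_left: fold axis v@2; visible region now rows[0,16) x cols[0,2) = 16x2
Op 2 fold_left: fold axis v@1; visible region now rows[0,16) x cols[0,1) = 16x1
Op 3 cut(13, 0): punch at orig (13,0); cuts so far [(13, 0)]; region rows[0,16) x cols[0,1) = 16x1
Op 4 cut(9, 0): punch at orig (9,0); cuts so far [(9, 0), (13, 0)]; region rows[0,16) x cols[0,1) = 16x1
Op 5 cut(2, 0): punch at orig (2,0); cuts so far [(2, 0), (9, 0), (13, 0)]; region rows[0,16) x cols[0,1) = 16x1
Op 6 cut(3, 0): punch at orig (3,0); cuts so far [(2, 0), (3, 0), (9, 0), (13, 0)]; region rows[0,16) x cols[0,1) = 16x1
Unfold 1 (reflect across v@1): 8 holes -> [(2, 0), (2, 1), (3, 0), (3, 1), (9, 0), (9, 1), (13, 0), (13, 1)]
Unfold 2 (reflect across v@2): 16 holes -> [(2, 0), (2, 1), (2, 2), (2, 3), (3, 0), (3, 1), (3, 2), (3, 3), (9, 0), (9, 1), (9, 2), (9, 3), (13, 0), (13, 1), (13, 2), (13, 3)]

Answer: 16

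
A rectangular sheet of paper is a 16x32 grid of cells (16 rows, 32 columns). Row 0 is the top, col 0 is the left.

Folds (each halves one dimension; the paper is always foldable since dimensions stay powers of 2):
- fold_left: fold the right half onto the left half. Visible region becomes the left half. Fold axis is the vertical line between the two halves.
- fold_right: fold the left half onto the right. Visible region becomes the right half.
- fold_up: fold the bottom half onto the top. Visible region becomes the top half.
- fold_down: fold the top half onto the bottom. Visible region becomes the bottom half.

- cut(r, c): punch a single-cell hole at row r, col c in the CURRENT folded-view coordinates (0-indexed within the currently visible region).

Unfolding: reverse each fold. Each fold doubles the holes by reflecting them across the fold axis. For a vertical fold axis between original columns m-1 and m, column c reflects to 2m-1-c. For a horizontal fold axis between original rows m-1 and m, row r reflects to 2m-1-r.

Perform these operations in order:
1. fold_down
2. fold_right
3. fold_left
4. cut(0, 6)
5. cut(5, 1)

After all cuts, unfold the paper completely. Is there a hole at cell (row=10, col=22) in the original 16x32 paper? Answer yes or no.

Op 1 fold_down: fold axis h@8; visible region now rows[8,16) x cols[0,32) = 8x32
Op 2 fold_right: fold axis v@16; visible region now rows[8,16) x cols[16,32) = 8x16
Op 3 fold_left: fold axis v@24; visible region now rows[8,16) x cols[16,24) = 8x8
Op 4 cut(0, 6): punch at orig (8,22); cuts so far [(8, 22)]; region rows[8,16) x cols[16,24) = 8x8
Op 5 cut(5, 1): punch at orig (13,17); cuts so far [(8, 22), (13, 17)]; region rows[8,16) x cols[16,24) = 8x8
Unfold 1 (reflect across v@24): 4 holes -> [(8, 22), (8, 25), (13, 17), (13, 30)]
Unfold 2 (reflect across v@16): 8 holes -> [(8, 6), (8, 9), (8, 22), (8, 25), (13, 1), (13, 14), (13, 17), (13, 30)]
Unfold 3 (reflect across h@8): 16 holes -> [(2, 1), (2, 14), (2, 17), (2, 30), (7, 6), (7, 9), (7, 22), (7, 25), (8, 6), (8, 9), (8, 22), (8, 25), (13, 1), (13, 14), (13, 17), (13, 30)]
Holes: [(2, 1), (2, 14), (2, 17), (2, 30), (7, 6), (7, 9), (7, 22), (7, 25), (8, 6), (8, 9), (8, 22), (8, 25), (13, 1), (13, 14), (13, 17), (13, 30)]

Answer: no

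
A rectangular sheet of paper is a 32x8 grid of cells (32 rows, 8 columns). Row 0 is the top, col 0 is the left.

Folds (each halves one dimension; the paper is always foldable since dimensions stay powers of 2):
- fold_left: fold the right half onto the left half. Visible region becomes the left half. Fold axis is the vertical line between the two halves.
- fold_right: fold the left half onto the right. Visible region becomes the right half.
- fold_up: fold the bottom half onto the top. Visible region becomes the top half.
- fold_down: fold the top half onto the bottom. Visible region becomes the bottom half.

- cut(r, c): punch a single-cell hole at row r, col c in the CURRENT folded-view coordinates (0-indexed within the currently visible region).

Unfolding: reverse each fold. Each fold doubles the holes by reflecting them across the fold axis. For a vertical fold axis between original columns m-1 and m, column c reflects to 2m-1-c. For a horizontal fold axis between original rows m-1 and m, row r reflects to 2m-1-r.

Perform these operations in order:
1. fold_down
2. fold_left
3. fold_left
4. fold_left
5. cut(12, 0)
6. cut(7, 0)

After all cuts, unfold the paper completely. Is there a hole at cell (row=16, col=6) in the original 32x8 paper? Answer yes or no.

Op 1 fold_down: fold axis h@16; visible region now rows[16,32) x cols[0,8) = 16x8
Op 2 fold_left: fold axis v@4; visible region now rows[16,32) x cols[0,4) = 16x4
Op 3 fold_left: fold axis v@2; visible region now rows[16,32) x cols[0,2) = 16x2
Op 4 fold_left: fold axis v@1; visible region now rows[16,32) x cols[0,1) = 16x1
Op 5 cut(12, 0): punch at orig (28,0); cuts so far [(28, 0)]; region rows[16,32) x cols[0,1) = 16x1
Op 6 cut(7, 0): punch at orig (23,0); cuts so far [(23, 0), (28, 0)]; region rows[16,32) x cols[0,1) = 16x1
Unfold 1 (reflect across v@1): 4 holes -> [(23, 0), (23, 1), (28, 0), (28, 1)]
Unfold 2 (reflect across v@2): 8 holes -> [(23, 0), (23, 1), (23, 2), (23, 3), (28, 0), (28, 1), (28, 2), (28, 3)]
Unfold 3 (reflect across v@4): 16 holes -> [(23, 0), (23, 1), (23, 2), (23, 3), (23, 4), (23, 5), (23, 6), (23, 7), (28, 0), (28, 1), (28, 2), (28, 3), (28, 4), (28, 5), (28, 6), (28, 7)]
Unfold 4 (reflect across h@16): 32 holes -> [(3, 0), (3, 1), (3, 2), (3, 3), (3, 4), (3, 5), (3, 6), (3, 7), (8, 0), (8, 1), (8, 2), (8, 3), (8, 4), (8, 5), (8, 6), (8, 7), (23, 0), (23, 1), (23, 2), (23, 3), (23, 4), (23, 5), (23, 6), (23, 7), (28, 0), (28, 1), (28, 2), (28, 3), (28, 4), (28, 5), (28, 6), (28, 7)]
Holes: [(3, 0), (3, 1), (3, 2), (3, 3), (3, 4), (3, 5), (3, 6), (3, 7), (8, 0), (8, 1), (8, 2), (8, 3), (8, 4), (8, 5), (8, 6), (8, 7), (23, 0), (23, 1), (23, 2), (23, 3), (23, 4), (23, 5), (23, 6), (23, 7), (28, 0), (28, 1), (28, 2), (28, 3), (28, 4), (28, 5), (28, 6), (28, 7)]

Answer: no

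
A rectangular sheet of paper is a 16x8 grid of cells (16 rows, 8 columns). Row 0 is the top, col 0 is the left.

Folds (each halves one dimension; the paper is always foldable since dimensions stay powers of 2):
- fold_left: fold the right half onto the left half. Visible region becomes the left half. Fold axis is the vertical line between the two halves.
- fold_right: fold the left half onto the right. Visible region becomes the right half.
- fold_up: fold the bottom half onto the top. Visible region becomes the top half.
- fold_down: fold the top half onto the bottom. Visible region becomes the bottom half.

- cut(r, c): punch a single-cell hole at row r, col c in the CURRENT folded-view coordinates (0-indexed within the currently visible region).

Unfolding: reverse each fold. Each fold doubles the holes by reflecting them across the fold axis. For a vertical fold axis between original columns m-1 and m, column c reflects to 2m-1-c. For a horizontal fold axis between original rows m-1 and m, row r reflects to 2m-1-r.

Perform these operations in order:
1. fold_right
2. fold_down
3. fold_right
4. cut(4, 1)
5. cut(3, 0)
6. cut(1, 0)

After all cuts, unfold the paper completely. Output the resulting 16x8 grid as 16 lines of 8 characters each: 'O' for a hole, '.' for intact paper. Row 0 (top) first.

Op 1 fold_right: fold axis v@4; visible region now rows[0,16) x cols[4,8) = 16x4
Op 2 fold_down: fold axis h@8; visible region now rows[8,16) x cols[4,8) = 8x4
Op 3 fold_right: fold axis v@6; visible region now rows[8,16) x cols[6,8) = 8x2
Op 4 cut(4, 1): punch at orig (12,7); cuts so far [(12, 7)]; region rows[8,16) x cols[6,8) = 8x2
Op 5 cut(3, 0): punch at orig (11,6); cuts so far [(11, 6), (12, 7)]; region rows[8,16) x cols[6,8) = 8x2
Op 6 cut(1, 0): punch at orig (9,6); cuts so far [(9, 6), (11, 6), (12, 7)]; region rows[8,16) x cols[6,8) = 8x2
Unfold 1 (reflect across v@6): 6 holes -> [(9, 5), (9, 6), (11, 5), (11, 6), (12, 4), (12, 7)]
Unfold 2 (reflect across h@8): 12 holes -> [(3, 4), (3, 7), (4, 5), (4, 6), (6, 5), (6, 6), (9, 5), (9, 6), (11, 5), (11, 6), (12, 4), (12, 7)]
Unfold 3 (reflect across v@4): 24 holes -> [(3, 0), (3, 3), (3, 4), (3, 7), (4, 1), (4, 2), (4, 5), (4, 6), (6, 1), (6, 2), (6, 5), (6, 6), (9, 1), (9, 2), (9, 5), (9, 6), (11, 1), (11, 2), (11, 5), (11, 6), (12, 0), (12, 3), (12, 4), (12, 7)]

Answer: ........
........
........
O..OO..O
.OO..OO.
........
.OO..OO.
........
........
.OO..OO.
........
.OO..OO.
O..OO..O
........
........
........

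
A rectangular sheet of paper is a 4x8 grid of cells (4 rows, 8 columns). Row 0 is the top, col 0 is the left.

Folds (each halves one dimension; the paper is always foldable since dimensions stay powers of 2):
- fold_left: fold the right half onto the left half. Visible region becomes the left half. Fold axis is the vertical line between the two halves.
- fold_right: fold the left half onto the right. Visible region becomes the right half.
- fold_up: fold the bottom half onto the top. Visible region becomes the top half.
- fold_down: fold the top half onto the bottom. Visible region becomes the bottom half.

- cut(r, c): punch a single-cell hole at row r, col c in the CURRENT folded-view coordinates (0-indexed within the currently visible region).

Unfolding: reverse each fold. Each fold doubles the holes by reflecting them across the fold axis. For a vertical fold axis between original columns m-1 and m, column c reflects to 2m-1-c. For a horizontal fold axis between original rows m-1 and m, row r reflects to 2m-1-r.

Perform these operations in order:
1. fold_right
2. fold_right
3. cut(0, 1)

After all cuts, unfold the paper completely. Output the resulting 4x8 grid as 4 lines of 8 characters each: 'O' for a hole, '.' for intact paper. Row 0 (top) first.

Op 1 fold_right: fold axis v@4; visible region now rows[0,4) x cols[4,8) = 4x4
Op 2 fold_right: fold axis v@6; visible region now rows[0,4) x cols[6,8) = 4x2
Op 3 cut(0, 1): punch at orig (0,7); cuts so far [(0, 7)]; region rows[0,4) x cols[6,8) = 4x2
Unfold 1 (reflect across v@6): 2 holes -> [(0, 4), (0, 7)]
Unfold 2 (reflect across v@4): 4 holes -> [(0, 0), (0, 3), (0, 4), (0, 7)]

Answer: O..OO..O
........
........
........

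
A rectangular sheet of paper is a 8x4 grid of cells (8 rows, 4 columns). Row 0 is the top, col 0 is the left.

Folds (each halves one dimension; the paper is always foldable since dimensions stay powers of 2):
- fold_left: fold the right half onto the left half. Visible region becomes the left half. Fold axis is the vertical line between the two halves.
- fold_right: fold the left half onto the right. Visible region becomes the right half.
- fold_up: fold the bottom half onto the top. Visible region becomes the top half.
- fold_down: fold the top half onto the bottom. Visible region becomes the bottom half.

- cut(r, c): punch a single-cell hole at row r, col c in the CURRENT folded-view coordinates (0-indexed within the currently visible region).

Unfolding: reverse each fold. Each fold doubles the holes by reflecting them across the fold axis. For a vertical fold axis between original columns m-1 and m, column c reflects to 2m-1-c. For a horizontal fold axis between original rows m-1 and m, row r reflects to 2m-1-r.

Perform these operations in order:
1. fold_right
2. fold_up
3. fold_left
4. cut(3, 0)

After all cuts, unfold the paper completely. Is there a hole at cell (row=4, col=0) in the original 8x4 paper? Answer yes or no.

Op 1 fold_right: fold axis v@2; visible region now rows[0,8) x cols[2,4) = 8x2
Op 2 fold_up: fold axis h@4; visible region now rows[0,4) x cols[2,4) = 4x2
Op 3 fold_left: fold axis v@3; visible region now rows[0,4) x cols[2,3) = 4x1
Op 4 cut(3, 0): punch at orig (3,2); cuts so far [(3, 2)]; region rows[0,4) x cols[2,3) = 4x1
Unfold 1 (reflect across v@3): 2 holes -> [(3, 2), (3, 3)]
Unfold 2 (reflect across h@4): 4 holes -> [(3, 2), (3, 3), (4, 2), (4, 3)]
Unfold 3 (reflect across v@2): 8 holes -> [(3, 0), (3, 1), (3, 2), (3, 3), (4, 0), (4, 1), (4, 2), (4, 3)]
Holes: [(3, 0), (3, 1), (3, 2), (3, 3), (4, 0), (4, 1), (4, 2), (4, 3)]

Answer: yes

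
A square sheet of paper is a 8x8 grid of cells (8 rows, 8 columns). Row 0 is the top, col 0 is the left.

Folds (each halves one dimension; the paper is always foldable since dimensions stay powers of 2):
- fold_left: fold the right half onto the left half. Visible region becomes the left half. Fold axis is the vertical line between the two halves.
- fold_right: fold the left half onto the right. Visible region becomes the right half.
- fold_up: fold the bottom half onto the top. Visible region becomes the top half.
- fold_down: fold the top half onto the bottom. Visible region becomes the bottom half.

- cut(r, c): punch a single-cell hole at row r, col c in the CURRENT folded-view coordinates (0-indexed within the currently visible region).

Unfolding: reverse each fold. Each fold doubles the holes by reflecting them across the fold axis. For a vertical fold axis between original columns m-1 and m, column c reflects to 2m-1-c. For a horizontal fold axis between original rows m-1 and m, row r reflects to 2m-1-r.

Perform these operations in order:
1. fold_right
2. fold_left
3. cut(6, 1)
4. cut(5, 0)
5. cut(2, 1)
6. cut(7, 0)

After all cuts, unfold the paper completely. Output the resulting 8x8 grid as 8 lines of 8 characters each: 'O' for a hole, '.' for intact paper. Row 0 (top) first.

Op 1 fold_right: fold axis v@4; visible region now rows[0,8) x cols[4,8) = 8x4
Op 2 fold_left: fold axis v@6; visible region now rows[0,8) x cols[4,6) = 8x2
Op 3 cut(6, 1): punch at orig (6,5); cuts so far [(6, 5)]; region rows[0,8) x cols[4,6) = 8x2
Op 4 cut(5, 0): punch at orig (5,4); cuts so far [(5, 4), (6, 5)]; region rows[0,8) x cols[4,6) = 8x2
Op 5 cut(2, 1): punch at orig (2,5); cuts so far [(2, 5), (5, 4), (6, 5)]; region rows[0,8) x cols[4,6) = 8x2
Op 6 cut(7, 0): punch at orig (7,4); cuts so far [(2, 5), (5, 4), (6, 5), (7, 4)]; region rows[0,8) x cols[4,6) = 8x2
Unfold 1 (reflect across v@6): 8 holes -> [(2, 5), (2, 6), (5, 4), (5, 7), (6, 5), (6, 6), (7, 4), (7, 7)]
Unfold 2 (reflect across v@4): 16 holes -> [(2, 1), (2, 2), (2, 5), (2, 6), (5, 0), (5, 3), (5, 4), (5, 7), (6, 1), (6, 2), (6, 5), (6, 6), (7, 0), (7, 3), (7, 4), (7, 7)]

Answer: ........
........
.OO..OO.
........
........
O..OO..O
.OO..OO.
O..OO..O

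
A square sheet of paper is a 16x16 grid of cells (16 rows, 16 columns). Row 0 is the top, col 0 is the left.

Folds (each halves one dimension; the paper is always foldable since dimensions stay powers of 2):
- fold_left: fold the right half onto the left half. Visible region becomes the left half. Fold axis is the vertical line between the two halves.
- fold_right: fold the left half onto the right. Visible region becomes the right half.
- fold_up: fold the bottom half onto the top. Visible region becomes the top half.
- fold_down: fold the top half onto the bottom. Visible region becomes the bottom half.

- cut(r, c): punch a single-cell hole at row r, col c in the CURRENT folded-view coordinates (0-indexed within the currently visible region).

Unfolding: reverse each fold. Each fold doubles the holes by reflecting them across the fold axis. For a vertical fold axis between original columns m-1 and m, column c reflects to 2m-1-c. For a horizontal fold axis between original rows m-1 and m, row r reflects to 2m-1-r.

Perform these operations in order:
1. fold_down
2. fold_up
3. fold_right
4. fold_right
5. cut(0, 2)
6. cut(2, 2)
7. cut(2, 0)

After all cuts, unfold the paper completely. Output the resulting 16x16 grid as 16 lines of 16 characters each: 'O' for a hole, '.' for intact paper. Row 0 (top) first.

Answer: .O....O..O....O.
................
.O.OO.O..O.OO.O.
................
................
.O.OO.O..O.OO.O.
................
.O....O..O....O.
.O....O..O....O.
................
.O.OO.O..O.OO.O.
................
................
.O.OO.O..O.OO.O.
................
.O....O..O....O.

Derivation:
Op 1 fold_down: fold axis h@8; visible region now rows[8,16) x cols[0,16) = 8x16
Op 2 fold_up: fold axis h@12; visible region now rows[8,12) x cols[0,16) = 4x16
Op 3 fold_right: fold axis v@8; visible region now rows[8,12) x cols[8,16) = 4x8
Op 4 fold_right: fold axis v@12; visible region now rows[8,12) x cols[12,16) = 4x4
Op 5 cut(0, 2): punch at orig (8,14); cuts so far [(8, 14)]; region rows[8,12) x cols[12,16) = 4x4
Op 6 cut(2, 2): punch at orig (10,14); cuts so far [(8, 14), (10, 14)]; region rows[8,12) x cols[12,16) = 4x4
Op 7 cut(2, 0): punch at orig (10,12); cuts so far [(8, 14), (10, 12), (10, 14)]; region rows[8,12) x cols[12,16) = 4x4
Unfold 1 (reflect across v@12): 6 holes -> [(8, 9), (8, 14), (10, 9), (10, 11), (10, 12), (10, 14)]
Unfold 2 (reflect across v@8): 12 holes -> [(8, 1), (8, 6), (8, 9), (8, 14), (10, 1), (10, 3), (10, 4), (10, 6), (10, 9), (10, 11), (10, 12), (10, 14)]
Unfold 3 (reflect across h@12): 24 holes -> [(8, 1), (8, 6), (8, 9), (8, 14), (10, 1), (10, 3), (10, 4), (10, 6), (10, 9), (10, 11), (10, 12), (10, 14), (13, 1), (13, 3), (13, 4), (13, 6), (13, 9), (13, 11), (13, 12), (13, 14), (15, 1), (15, 6), (15, 9), (15, 14)]
Unfold 4 (reflect across h@8): 48 holes -> [(0, 1), (0, 6), (0, 9), (0, 14), (2, 1), (2, 3), (2, 4), (2, 6), (2, 9), (2, 11), (2, 12), (2, 14), (5, 1), (5, 3), (5, 4), (5, 6), (5, 9), (5, 11), (5, 12), (5, 14), (7, 1), (7, 6), (7, 9), (7, 14), (8, 1), (8, 6), (8, 9), (8, 14), (10, 1), (10, 3), (10, 4), (10, 6), (10, 9), (10, 11), (10, 12), (10, 14), (13, 1), (13, 3), (13, 4), (13, 6), (13, 9), (13, 11), (13, 12), (13, 14), (15, 1), (15, 6), (15, 9), (15, 14)]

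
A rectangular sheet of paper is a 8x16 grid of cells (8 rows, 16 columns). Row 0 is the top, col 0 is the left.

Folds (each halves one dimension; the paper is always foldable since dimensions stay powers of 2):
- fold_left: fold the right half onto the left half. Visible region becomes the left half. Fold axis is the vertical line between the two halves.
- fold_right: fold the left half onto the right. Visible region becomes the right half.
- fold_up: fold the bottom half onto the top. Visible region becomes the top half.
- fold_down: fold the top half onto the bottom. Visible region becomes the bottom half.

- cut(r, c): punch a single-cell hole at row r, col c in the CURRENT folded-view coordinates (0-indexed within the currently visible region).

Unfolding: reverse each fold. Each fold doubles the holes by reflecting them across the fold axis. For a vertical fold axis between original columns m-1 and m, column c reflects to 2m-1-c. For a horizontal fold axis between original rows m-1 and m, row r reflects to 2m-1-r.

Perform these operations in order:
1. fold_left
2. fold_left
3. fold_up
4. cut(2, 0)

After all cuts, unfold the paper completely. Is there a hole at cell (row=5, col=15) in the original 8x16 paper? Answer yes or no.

Op 1 fold_left: fold axis v@8; visible region now rows[0,8) x cols[0,8) = 8x8
Op 2 fold_left: fold axis v@4; visible region now rows[0,8) x cols[0,4) = 8x4
Op 3 fold_up: fold axis h@4; visible region now rows[0,4) x cols[0,4) = 4x4
Op 4 cut(2, 0): punch at orig (2,0); cuts so far [(2, 0)]; region rows[0,4) x cols[0,4) = 4x4
Unfold 1 (reflect across h@4): 2 holes -> [(2, 0), (5, 0)]
Unfold 2 (reflect across v@4): 4 holes -> [(2, 0), (2, 7), (5, 0), (5, 7)]
Unfold 3 (reflect across v@8): 8 holes -> [(2, 0), (2, 7), (2, 8), (2, 15), (5, 0), (5, 7), (5, 8), (5, 15)]
Holes: [(2, 0), (2, 7), (2, 8), (2, 15), (5, 0), (5, 7), (5, 8), (5, 15)]

Answer: yes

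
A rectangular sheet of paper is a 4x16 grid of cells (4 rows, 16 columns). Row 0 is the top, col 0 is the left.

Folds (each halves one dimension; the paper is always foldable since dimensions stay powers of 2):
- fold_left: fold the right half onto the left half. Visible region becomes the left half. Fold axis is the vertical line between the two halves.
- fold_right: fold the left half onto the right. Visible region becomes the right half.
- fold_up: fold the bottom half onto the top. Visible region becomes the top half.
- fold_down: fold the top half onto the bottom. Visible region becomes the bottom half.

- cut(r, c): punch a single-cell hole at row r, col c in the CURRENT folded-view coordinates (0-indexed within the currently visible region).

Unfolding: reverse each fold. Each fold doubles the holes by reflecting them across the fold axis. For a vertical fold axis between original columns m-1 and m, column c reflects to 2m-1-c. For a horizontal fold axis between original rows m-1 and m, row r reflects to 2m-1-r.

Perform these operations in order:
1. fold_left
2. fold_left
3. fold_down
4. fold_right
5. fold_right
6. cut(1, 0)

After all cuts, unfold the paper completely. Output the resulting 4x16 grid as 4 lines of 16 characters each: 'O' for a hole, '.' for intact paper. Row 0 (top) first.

Op 1 fold_left: fold axis v@8; visible region now rows[0,4) x cols[0,8) = 4x8
Op 2 fold_left: fold axis v@4; visible region now rows[0,4) x cols[0,4) = 4x4
Op 3 fold_down: fold axis h@2; visible region now rows[2,4) x cols[0,4) = 2x4
Op 4 fold_right: fold axis v@2; visible region now rows[2,4) x cols[2,4) = 2x2
Op 5 fold_right: fold axis v@3; visible region now rows[2,4) x cols[3,4) = 2x1
Op 6 cut(1, 0): punch at orig (3,3); cuts so far [(3, 3)]; region rows[2,4) x cols[3,4) = 2x1
Unfold 1 (reflect across v@3): 2 holes -> [(3, 2), (3, 3)]
Unfold 2 (reflect across v@2): 4 holes -> [(3, 0), (3, 1), (3, 2), (3, 3)]
Unfold 3 (reflect across h@2): 8 holes -> [(0, 0), (0, 1), (0, 2), (0, 3), (3, 0), (3, 1), (3, 2), (3, 3)]
Unfold 4 (reflect across v@4): 16 holes -> [(0, 0), (0, 1), (0, 2), (0, 3), (0, 4), (0, 5), (0, 6), (0, 7), (3, 0), (3, 1), (3, 2), (3, 3), (3, 4), (3, 5), (3, 6), (3, 7)]
Unfold 5 (reflect across v@8): 32 holes -> [(0, 0), (0, 1), (0, 2), (0, 3), (0, 4), (0, 5), (0, 6), (0, 7), (0, 8), (0, 9), (0, 10), (0, 11), (0, 12), (0, 13), (0, 14), (0, 15), (3, 0), (3, 1), (3, 2), (3, 3), (3, 4), (3, 5), (3, 6), (3, 7), (3, 8), (3, 9), (3, 10), (3, 11), (3, 12), (3, 13), (3, 14), (3, 15)]

Answer: OOOOOOOOOOOOOOOO
................
................
OOOOOOOOOOOOOOOO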